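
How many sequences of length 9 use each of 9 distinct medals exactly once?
9! = 362880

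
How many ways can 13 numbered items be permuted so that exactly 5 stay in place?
Choose the 5 fixed points C(13,5) = 1287, derange the rest: !8 = Σ_{j=0}^{8} (-1)^j·8!/j! = 40320 - 40320 + 20160 - 6720 + 1680 - 336 + 56 - 8 + 1 = 14833. Product = 1287 × 14833 = 19090071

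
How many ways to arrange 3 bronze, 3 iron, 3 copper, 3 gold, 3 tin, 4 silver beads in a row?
19! / (3! × 3! × 3! × 3! × 3! × 4!) = 651819168000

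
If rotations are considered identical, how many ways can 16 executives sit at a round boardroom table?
Circular: fix one position, arrange the rest. (16-1)! = 1307674368000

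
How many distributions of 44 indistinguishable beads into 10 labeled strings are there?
C(44+10-1, 10-1) = C(53, 9) = 4431613550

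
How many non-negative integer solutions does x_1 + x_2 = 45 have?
C(45+2-1, 2-1) = C(46, 1) = 46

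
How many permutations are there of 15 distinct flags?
15! = 1307674368000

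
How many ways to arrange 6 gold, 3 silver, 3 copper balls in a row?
12! / (6! × 3! × 3!) = 18480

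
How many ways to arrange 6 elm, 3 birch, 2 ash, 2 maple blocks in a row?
13! / (6! × 3! × 2! × 2!) = 360360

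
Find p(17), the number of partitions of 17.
Pentagonal recurrence p(n) = p(n-1) + p(n-2) - p(n-5) - p(n-7) + p(n-12) + p(n-15) - ... gives p(0..16) = 1, 1, 2, 3, 5, 7, 11, 15, 22, 30, 42, 56, 77, 101, 135, 176, 231. p(17) = p(16) + p(15) - p(12) - p(10) + p(5) + p(2) = 231 + 176 - 77 - 42 + 7 + 2 = 297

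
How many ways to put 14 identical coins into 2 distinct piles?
C(14+2-1, 2-1) = C(15, 1) = 15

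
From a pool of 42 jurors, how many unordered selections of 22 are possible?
C(42,22) = 42!/(22!×20!) = 513791607420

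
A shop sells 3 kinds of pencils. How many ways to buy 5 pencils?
C(5+3-1, 3-1) = C(7, 2) = 21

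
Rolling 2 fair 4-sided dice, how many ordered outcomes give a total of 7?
Coefficient of x^7 in (x + x² + ... + x^4)^2. By inclusion-exclusion on dice exceeding 4: Σ_j (-1)^j C(2,j)·C(7-1-4j, 1) = C(2,0)·C(6,1) - C(2,1)·C(2,1) = 1·6 - 2·2 = 2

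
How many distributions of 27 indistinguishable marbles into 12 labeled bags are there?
C(27+12-1, 12-1) = C(38, 11) = 1203322288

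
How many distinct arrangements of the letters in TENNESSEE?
9! / (1! × 4! × 2! × 2!) = 3780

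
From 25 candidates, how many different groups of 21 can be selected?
C(25,21) = 25!/(21!×4!) = 12650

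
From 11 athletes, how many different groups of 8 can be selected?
C(11,8) = 11!/(8!×3!) = 165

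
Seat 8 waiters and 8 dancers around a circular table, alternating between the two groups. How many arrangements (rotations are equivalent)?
Fix one of the waiters: (8-1)! ways for the remaining waiters, × 8! ways for the dancers = 5040 × 40320 = 203212800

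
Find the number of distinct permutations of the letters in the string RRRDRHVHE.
9! / (1! × 1! × 4! × 1! × 2!) = 7560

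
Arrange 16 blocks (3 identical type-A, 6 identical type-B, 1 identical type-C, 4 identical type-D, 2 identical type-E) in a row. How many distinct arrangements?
16! / (3! × 6! × 1! × 4! × 2!) = 100900800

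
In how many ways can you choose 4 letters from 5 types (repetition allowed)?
C(4+5-1, 5-1) = C(8, 4) = 70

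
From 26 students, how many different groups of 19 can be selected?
C(26,19) = 26!/(19!×7!) = 657800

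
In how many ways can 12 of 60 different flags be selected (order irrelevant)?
C(60,12) = 60!/(12!×48!) = 1399358844975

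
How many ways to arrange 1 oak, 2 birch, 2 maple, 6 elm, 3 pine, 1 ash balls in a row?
15! / (1! × 2! × 2! × 6! × 3! × 1!) = 75675600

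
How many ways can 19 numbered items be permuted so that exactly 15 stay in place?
Choose the 15 fixed points C(19,15) = 3876, derange the rest: !4 = Σ_{j=0}^{4} (-1)^j·4!/j! = 24 - 24 + 12 - 4 + 1 = 9. Product = 3876 × 9 = 34884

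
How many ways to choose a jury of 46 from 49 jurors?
C(49,46) = 49!/(46!×3!) = 18424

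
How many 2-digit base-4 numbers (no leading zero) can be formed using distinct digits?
First digit: 3 choices (nonzero). Then descending: 3 × 3 = 9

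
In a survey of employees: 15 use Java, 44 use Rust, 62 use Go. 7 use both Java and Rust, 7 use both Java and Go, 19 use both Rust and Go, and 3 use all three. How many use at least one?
|A∪B∪C| = 15+44+62-7-7-19+3 = 91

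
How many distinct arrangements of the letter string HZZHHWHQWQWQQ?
13! / (4! × 3! × 4! × 2!) = 900900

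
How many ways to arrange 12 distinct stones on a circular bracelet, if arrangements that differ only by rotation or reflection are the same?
(12-1)!/2 = 39916800/2 = 19958400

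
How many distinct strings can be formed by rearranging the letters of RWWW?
4! / (3! × 1!) = 4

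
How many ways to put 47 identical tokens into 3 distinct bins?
C(47+3-1, 3-1) = C(49, 2) = 1176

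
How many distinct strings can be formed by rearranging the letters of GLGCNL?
6! / (2! × 1! × 1! × 2!) = 180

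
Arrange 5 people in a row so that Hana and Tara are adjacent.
Treat as block: (5-1)! × 2! = 24 × 2 = 48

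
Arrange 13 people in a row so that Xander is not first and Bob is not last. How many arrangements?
By inclusion-exclusion: 13! - 2×(13-1)! + (13-2)! = 6227020800 - 958003200 + 39916800 = 5308934400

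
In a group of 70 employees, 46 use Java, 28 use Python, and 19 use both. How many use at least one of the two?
|A∪B| = |A| + |B| - |A∩B| = 46 + 28 - 19 = 55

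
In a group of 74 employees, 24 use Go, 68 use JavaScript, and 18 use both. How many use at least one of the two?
|A∪B| = |A| + |B| - |A∩B| = 24 + 68 - 18 = 74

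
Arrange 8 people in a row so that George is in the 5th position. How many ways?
Fix one position: (8-1)! = 5040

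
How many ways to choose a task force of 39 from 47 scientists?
C(47,39) = 47!/(39!×8!) = 314457495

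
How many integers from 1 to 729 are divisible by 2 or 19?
⌊729/2⌋ + ⌊729/19⌋ - ⌊729/38⌋ = 364 + 38 - 19 = 383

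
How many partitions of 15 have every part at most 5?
Let r_j(i) = number of partitions of i into parts ≤ j, for i = 0..15. r_1(i) = 1 for all i; r_j(i) = r_{j-1}(i) + r_j(i-j). Rows j = 2..5: ≤2: 1 1 2 2 3 3 4 4 5 5 6 6 7 7 8 8; ≤3: 1 1 2 3 4 5 7 8 10 12 14 16 19 21 24 27; ≤4: 1 1 2 3 5 6 9 11 15 18 23 27 34 39 47 54; ≤5: 1 1 2 3 5 7 10 13 18 23 30 37 47 57 70 84. r_5(15) = 84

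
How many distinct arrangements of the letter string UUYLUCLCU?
9! / (1! × 2! × 4! × 2!) = 3780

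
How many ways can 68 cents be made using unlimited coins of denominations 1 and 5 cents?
Coefficient of x^68 in 1/(1-x^1) · 1/(1-x^5). Use j coins of 5 for j = 0..⌊68/5⌋ = 13, the rest in 1s: 13 + 1 = 14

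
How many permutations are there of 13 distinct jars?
13! = 6227020800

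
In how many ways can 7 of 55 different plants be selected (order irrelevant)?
C(55,7) = 55!/(7!×48!) = 202927725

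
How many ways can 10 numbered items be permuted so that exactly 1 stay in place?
Choose the 1 fixed point C(10,1) = 10, derange the rest: !9 = Σ_{j=0}^{9} (-1)^j·9!/j! = 362880 - 362880 + 181440 - 60480 + 15120 - 3024 + 504 - 72 + 9 - 1 = 133496. Product = 10 × 133496 = 1334960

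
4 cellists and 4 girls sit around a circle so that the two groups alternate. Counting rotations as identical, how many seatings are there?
Fix one of the cellists: (4-1)! ways for the remaining cellists, × 4! ways for the girls = 6 × 24 = 144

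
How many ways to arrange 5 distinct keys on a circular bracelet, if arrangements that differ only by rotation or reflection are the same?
(5-1)!/2 = 24/2 = 12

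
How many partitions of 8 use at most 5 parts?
By conjugation, equals partitions of 8 into parts ≤ 5. Let r_j(i) = number of partitions of i into parts ≤ j, for i = 0..8. r_1(i) = 1 for all i; r_j(i) = r_{j-1}(i) + r_j(i-j). Rows j = 2..5: ≤2: 1 1 2 2 3 3 4 4 5; ≤3: 1 1 2 3 4 5 7 8 10; ≤4: 1 1 2 3 5 6 9 11 15; ≤5: 1 1 2 3 5 7 10 13 18. r_5(8) = 18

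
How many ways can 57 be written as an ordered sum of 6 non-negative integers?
C(57+6-1, 6-1) = C(62, 5) = 6471002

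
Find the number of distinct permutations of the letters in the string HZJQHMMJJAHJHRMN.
16! / (4! × 1! × 4! × 3! × 1! × 1! × 1! × 1!) = 6054048000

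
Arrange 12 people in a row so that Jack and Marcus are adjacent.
Treat as block: (12-1)! × 2! = 39916800 × 2 = 79833600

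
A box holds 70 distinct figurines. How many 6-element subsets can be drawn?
C(70,6) = 70!/(6!×64!) = 131115985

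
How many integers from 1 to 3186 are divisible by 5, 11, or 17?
⌊3186/5⌋+⌊3186/11⌋+⌊3186/17⌋ - ⌊3186/55⌋-⌊3186/85⌋-⌊3186/187⌋ + ⌊3186/935⌋ = 637+289+187 - 57-37-17 + 3 = 1005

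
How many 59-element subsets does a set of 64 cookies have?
C(64,59) = 64!/(59!×5!) = 7624512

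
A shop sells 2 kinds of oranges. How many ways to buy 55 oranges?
C(55+2-1, 2-1) = C(56, 1) = 56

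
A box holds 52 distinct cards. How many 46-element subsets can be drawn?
C(52,46) = 52!/(46!×6!) = 20358520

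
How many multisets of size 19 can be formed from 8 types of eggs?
C(19+8-1, 8-1) = C(26, 7) = 657800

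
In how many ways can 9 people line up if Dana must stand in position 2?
Fix one position: (9-1)! = 40320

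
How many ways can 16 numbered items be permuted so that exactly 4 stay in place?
Choose the 4 fixed points C(16,4) = 1820, derange the rest: !12 = Σ_{j=0}^{12} (-1)^j·12!/j! = 479001600 - 479001600 + 239500800 - 79833600 + 19958400 - 3991680 + 665280 - 95040 + 11880 - 1320 + 132 - 12 + 1 = 176214841. Product = 1820 × 176214841 = 320711010620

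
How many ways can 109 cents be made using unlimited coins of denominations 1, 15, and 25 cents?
Coefficient of x^109 in 1/(1-x^1) · 1/(1-x^15) · 1/(1-x^25). Case on j = number of 25-cent coins (j = 0..4); remainder r = 109 - 25j is made from {1,15} in ⌊r/15⌋+1 ways. r = 109, 84, 59, 34, 9 → 8 + 6 + 4 + 3 + 1 = 22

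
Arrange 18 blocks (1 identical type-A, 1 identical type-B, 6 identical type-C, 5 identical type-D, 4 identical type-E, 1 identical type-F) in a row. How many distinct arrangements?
18! / (1! × 1! × 6! × 5! × 4! × 1!) = 3087564480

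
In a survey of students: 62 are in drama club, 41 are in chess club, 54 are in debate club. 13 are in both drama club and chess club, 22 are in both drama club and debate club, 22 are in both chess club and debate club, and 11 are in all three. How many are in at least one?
|A∪B∪C| = 62+41+54-13-22-22+11 = 111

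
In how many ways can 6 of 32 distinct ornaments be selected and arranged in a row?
P(32,6) = 32!/(32-6)! = 652458240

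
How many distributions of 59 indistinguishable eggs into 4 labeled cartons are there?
C(59+4-1, 4-1) = C(62, 3) = 37820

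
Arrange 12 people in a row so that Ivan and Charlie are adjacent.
Treat as block: (12-1)! × 2! = 39916800 × 2 = 79833600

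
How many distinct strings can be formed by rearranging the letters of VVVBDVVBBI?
10! / (3! × 5! × 1! × 1!) = 5040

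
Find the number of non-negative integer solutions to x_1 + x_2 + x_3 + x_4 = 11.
C(11+4-1, 4-1) = C(14, 3) = 364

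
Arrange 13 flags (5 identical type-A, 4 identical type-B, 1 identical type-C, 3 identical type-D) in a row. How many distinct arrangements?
13! / (5! × 4! × 1! × 3!) = 360360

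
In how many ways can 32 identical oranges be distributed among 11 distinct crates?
C(32+11-1, 11-1) = C(42, 10) = 1471442973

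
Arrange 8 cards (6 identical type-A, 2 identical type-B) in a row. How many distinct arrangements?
8! / (6! × 2!) = 28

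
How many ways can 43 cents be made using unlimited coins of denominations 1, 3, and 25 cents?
Coefficient of x^43 in 1/(1-x^1) · 1/(1-x^3) · 1/(1-x^25). Case on j = number of 25-cent coins (j = 0..1); remainder r = 43 - 25j is made from {1,3} in ⌊r/3⌋+1 ways. r = 43, 18 → 15 + 7 = 22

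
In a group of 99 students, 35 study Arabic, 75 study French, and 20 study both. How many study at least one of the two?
|A∪B| = |A| + |B| - |A∩B| = 35 + 75 - 20 = 90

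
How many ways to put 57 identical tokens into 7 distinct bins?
C(57+7-1, 7-1) = C(63, 6) = 67945521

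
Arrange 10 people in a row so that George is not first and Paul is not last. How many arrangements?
By inclusion-exclusion: 10! - 2×(10-1)! + (10-2)! = 3628800 - 725760 + 40320 = 2943360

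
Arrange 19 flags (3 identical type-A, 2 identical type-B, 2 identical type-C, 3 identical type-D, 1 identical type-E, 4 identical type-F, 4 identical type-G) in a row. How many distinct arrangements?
19! / (3! × 2! × 2! × 3! × 1! × 4! × 4!) = 1466593128000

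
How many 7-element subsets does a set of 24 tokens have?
C(24,7) = 24!/(7!×17!) = 346104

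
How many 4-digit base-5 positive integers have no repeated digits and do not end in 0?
Last digit: 4 nonzero choices. First digit: 3 (nonzero, ≠last). Middle 2: P(3,2) = 6. Total = 72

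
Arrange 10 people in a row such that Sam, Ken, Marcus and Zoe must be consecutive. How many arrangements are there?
Treat the 4 as one block: (10-4+1)! × 4! = 5040 × 24 = 120960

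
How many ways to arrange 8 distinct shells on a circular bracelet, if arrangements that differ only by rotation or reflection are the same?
(8-1)!/2 = 5040/2 = 2520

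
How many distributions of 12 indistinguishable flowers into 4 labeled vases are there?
C(12+4-1, 4-1) = C(15, 3) = 455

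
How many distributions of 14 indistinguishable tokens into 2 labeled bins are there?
C(14+2-1, 2-1) = C(15, 1) = 15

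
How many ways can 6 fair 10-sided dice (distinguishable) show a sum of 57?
Coefficient of x^57 in (x + x² + ... + x^10)^6. By inclusion-exclusion on dice exceeding 10: Σ_j (-1)^j C(6,j)·C(57-1-10j, 5) = C(6,0)·C(56,5) - C(6,1)·C(46,5) + C(6,2)·C(36,5) - C(6,3)·C(26,5) + C(6,4)·C(16,5) - C(6,5)·C(6,5) = 1·3819816 - 6·1370754 + 15·376992 - 20·65780 + 15·4368 - 6·6 = 56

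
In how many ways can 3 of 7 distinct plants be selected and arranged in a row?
P(7,3) = 7!/(7-3)! = 210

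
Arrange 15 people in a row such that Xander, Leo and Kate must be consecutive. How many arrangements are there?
Treat the 3 as one block: (15-3+1)! × 3! = 6227020800 × 6 = 37362124800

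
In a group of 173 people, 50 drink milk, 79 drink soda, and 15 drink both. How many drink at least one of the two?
|A∪B| = |A| + |B| - |A∩B| = 50 + 79 - 15 = 114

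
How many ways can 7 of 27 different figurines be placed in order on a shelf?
P(27,7) = 27!/(27-7)! = 4475671200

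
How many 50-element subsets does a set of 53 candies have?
C(53,50) = 53!/(50!×3!) = 23426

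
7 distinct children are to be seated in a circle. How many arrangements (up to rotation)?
Circular: fix one position, arrange the rest. (7-1)! = 720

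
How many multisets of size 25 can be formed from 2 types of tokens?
C(25+2-1, 2-1) = C(26, 1) = 26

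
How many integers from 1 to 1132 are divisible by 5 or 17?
⌊1132/5⌋ + ⌊1132/17⌋ - ⌊1132/85⌋ = 226 + 66 - 13 = 279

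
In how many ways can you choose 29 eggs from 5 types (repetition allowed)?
C(29+5-1, 5-1) = C(33, 4) = 40920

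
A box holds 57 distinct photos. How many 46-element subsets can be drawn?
C(57,46) = 57!/(46!×11!) = 184509266760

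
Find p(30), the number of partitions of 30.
Pentagonal recurrence p(n) = p(n-1) + p(n-2) - p(n-5) - p(n-7) + p(n-12) + p(n-15) - ... gives p(0..29) = 1, 1, 2, 3, 5, 7, 11, 15, 22, 30, 42, 56, 77, 101, 135, 176, 231, 297, 385, 490, 627, 792, 1002, 1255, 1575, 1958, 2436, 3010, 3718, 4565. p(30) = p(29) + p(28) - p(25) - p(23) + p(18) + p(15) - p(8) - p(4) = 4565 + 3718 - 1958 - 1255 + 385 + 176 - 22 - 5 = 5604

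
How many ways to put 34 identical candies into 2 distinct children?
C(34+2-1, 2-1) = C(35, 1) = 35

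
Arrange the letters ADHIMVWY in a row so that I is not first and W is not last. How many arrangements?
By inclusion-exclusion: 8! - 2×(8-1)! + (8-2)! = 40320 - 10080 + 720 = 30960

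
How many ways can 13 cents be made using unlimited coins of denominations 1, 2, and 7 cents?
Coefficient of x^13 in 1/(1-x^1) · 1/(1-x^2) · 1/(1-x^7). Case on j = number of 7-cent coins (j = 0..1); remainder r = 13 - 7j is made from {1,2} in ⌊r/2⌋+1 ways. r = 13, 6 → 7 + 4 = 11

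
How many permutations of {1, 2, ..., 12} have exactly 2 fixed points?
Choose the 2 fixed points C(12,2) = 66, derange the rest: !10 = Σ_{j=0}^{10} (-1)^j·10!/j! = 3628800 - 3628800 + 1814400 - 604800 + 151200 - 30240 + 5040 - 720 + 90 - 10 + 1 = 1334961. Product = 66 × 1334961 = 88107426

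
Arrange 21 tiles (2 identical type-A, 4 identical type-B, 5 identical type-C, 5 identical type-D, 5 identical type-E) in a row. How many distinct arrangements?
21! / (2! × 4! × 5! × 5! × 5!) = 615969113760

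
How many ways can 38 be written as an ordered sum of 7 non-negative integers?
C(38+7-1, 7-1) = C(44, 6) = 7059052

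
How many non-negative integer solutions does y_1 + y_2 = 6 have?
C(6+2-1, 2-1) = C(7, 1) = 7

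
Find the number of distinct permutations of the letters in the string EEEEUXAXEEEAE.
13! / (2! × 2! × 1! × 8!) = 38610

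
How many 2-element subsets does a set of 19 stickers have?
C(19,2) = 19!/(2!×17!) = 171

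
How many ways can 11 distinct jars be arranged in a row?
11! = 39916800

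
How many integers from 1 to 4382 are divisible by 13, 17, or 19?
⌊4382/13⌋+⌊4382/17⌋+⌊4382/19⌋ - ⌊4382/221⌋-⌊4382/247⌋-⌊4382/323⌋ + ⌊4382/4199⌋ = 337+257+230 - 19-17-13 + 1 = 776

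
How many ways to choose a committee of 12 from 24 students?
C(24,12) = 24!/(12!×12!) = 2704156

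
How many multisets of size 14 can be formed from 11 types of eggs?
C(14+11-1, 11-1) = C(24, 10) = 1961256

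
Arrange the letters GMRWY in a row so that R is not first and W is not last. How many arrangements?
By inclusion-exclusion: 5! - 2×(5-1)! + (5-2)! = 120 - 48 + 6 = 78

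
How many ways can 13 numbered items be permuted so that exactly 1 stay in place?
Choose the 1 fixed point C(13,1) = 13, derange the rest: !12 = Σ_{j=0}^{12} (-1)^j·12!/j! = 479001600 - 479001600 + 239500800 - 79833600 + 19958400 - 3991680 + 665280 - 95040 + 11880 - 1320 + 132 - 12 + 1 = 176214841. Product = 13 × 176214841 = 2290792933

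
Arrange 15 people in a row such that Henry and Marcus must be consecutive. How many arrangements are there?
Treat the 2 as one block: (15-2+1)! × 2! = 87178291200 × 2 = 174356582400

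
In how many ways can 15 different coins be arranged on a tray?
15! = 1307674368000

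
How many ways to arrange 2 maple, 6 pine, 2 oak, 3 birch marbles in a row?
13! / (2! × 6! × 2! × 3!) = 360360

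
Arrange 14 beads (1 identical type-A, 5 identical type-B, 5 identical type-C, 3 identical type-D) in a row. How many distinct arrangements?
14! / (1! × 5! × 5! × 3!) = 1009008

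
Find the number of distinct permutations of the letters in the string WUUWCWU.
7! / (1! × 3! × 3!) = 140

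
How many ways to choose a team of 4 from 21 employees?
C(21,4) = 21!/(4!×17!) = 5985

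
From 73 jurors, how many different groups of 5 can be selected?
C(73,5) = 73!/(5!×68!) = 15020334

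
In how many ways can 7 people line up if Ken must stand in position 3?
Fix one position: (7-1)! = 720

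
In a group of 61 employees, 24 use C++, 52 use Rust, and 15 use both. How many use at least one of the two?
|A∪B| = |A| + |B| - |A∩B| = 24 + 52 - 15 = 61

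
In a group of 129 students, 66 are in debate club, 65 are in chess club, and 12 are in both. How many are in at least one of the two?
|A∪B| = |A| + |B| - |A∩B| = 66 + 65 - 12 = 119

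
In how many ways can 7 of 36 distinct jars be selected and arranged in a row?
P(36,7) = 36!/(36-7)! = 42072307200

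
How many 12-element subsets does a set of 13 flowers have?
C(13,12) = 13!/(12!×1!) = 13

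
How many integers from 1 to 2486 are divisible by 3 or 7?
⌊2486/3⌋ + ⌊2486/7⌋ - ⌊2486/21⌋ = 828 + 355 - 118 = 1065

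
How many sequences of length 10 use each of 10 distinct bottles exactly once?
10! = 3628800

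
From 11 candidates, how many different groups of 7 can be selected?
C(11,7) = 11!/(7!×4!) = 330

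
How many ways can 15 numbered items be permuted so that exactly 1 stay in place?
Choose the 1 fixed point C(15,1) = 15, derange the rest: !14 = Σ_{j=0}^{14} (-1)^j·14!/j! = 87178291200 - 87178291200 + 43589145600 - 14529715200 + 3632428800 - 726485760 + 121080960 - 17297280 + 2162160 - 240240 + 24024 - 2184 + 182 - 14 + 1 = 32071101049. Product = 15 × 32071101049 = 481066515735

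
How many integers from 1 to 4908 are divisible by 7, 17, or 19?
⌊4908/7⌋+⌊4908/17⌋+⌊4908/19⌋ - ⌊4908/119⌋-⌊4908/133⌋-⌊4908/323⌋ + ⌊4908/2261⌋ = 701+288+258 - 41-36-15 + 2 = 1157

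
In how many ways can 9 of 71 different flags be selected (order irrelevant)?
C(71,9) = 71!/(9!×62!) = 74473879480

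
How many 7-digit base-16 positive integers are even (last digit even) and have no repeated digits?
Last∈{0,2,4,6,8,10,12,14}. Last=0: 3603600. Last nonzero: 7×14×P(14,5) = 23543520. Total = 27147120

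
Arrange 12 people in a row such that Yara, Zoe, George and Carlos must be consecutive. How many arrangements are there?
Treat the 4 as one block: (12-4+1)! × 4! = 362880 × 24 = 8709120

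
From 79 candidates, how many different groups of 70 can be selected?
C(79,70) = 79!/(70!×9!) = 205811513765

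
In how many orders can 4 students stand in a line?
4! = 24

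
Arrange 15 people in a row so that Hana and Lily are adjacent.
Treat as block: (15-1)! × 2! = 87178291200 × 2 = 174356582400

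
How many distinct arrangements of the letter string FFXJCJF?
7! / (3! × 2! × 1! × 1!) = 420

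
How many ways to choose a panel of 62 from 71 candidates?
C(71,62) = 71!/(62!×9!) = 74473879480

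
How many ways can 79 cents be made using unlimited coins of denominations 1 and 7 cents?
Coefficient of x^79 in 1/(1-x^1) · 1/(1-x^7). Use j coins of 7 for j = 0..⌊79/7⌋ = 11, the rest in 1s: 11 + 1 = 12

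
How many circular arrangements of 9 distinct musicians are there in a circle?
Circular: fix one position, arrange the rest. (9-1)! = 40320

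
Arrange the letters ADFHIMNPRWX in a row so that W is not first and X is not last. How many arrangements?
By inclusion-exclusion: 11! - 2×(11-1)! + (11-2)! = 39916800 - 7257600 + 362880 = 33022080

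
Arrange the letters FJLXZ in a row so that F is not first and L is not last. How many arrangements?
By inclusion-exclusion: 5! - 2×(5-1)! + (5-2)! = 120 - 48 + 6 = 78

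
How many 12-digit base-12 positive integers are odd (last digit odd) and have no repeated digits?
Last∈{1,3,5,7,9,11}. Last=0: 0. Last nonzero: 6×10×P(10,10) = 217728000. Total = 217728000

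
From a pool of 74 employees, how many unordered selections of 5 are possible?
C(74,5) = 74!/(5!×69!) = 16108764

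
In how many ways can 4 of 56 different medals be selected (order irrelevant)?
C(56,4) = 56!/(4!×52!) = 367290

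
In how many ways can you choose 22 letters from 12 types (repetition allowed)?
C(22+12-1, 12-1) = C(33, 11) = 193536720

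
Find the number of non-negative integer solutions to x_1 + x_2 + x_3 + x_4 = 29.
C(29+4-1, 4-1) = C(32, 3) = 4960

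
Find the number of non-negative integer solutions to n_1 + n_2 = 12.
C(12+2-1, 2-1) = C(13, 1) = 13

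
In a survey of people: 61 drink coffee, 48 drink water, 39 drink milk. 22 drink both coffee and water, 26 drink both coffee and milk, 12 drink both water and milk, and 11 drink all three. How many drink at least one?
|A∪B∪C| = 61+48+39-22-26-12+11 = 99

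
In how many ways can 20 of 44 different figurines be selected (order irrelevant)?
C(44,20) = 44!/(20!×24!) = 1761039350070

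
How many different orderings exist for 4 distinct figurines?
4! = 24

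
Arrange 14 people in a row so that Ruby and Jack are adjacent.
Treat as block: (14-1)! × 2! = 6227020800 × 2 = 12454041600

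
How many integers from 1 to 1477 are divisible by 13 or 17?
⌊1477/13⌋ + ⌊1477/17⌋ - ⌊1477/221⌋ = 113 + 86 - 6 = 193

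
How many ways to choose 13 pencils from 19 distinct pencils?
C(19,13) = 19!/(13!×6!) = 27132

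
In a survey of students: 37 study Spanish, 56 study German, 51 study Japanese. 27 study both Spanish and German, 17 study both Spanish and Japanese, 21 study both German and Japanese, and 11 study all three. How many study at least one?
|A∪B∪C| = 37+56+51-27-17-21+11 = 90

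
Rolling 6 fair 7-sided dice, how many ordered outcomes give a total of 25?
Coefficient of x^25 in (x + x² + ... + x^7)^6. By inclusion-exclusion on dice exceeding 7: Σ_j (-1)^j C(6,j)·C(25-1-7j, 5) = C(6,0)·C(24,5) - C(6,1)·C(17,5) + C(6,2)·C(10,5) = 1·42504 - 6·6188 + 15·252 = 9156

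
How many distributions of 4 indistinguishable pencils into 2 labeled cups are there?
C(4+2-1, 2-1) = C(5, 1) = 5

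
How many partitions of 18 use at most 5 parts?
By conjugation, equals partitions of 18 into parts ≤ 5. Let r_j(i) = number of partitions of i into parts ≤ j, for i = 0..18. r_1(i) = 1 for all i; r_j(i) = r_{j-1}(i) + r_j(i-j). Rows j = 2..5: ≤2: 1 1 2 2 3 3 4 4 5 5 6 6 7 7 8 8 9 9 10; ≤3: 1 1 2 3 4 5 7 8 10 12 14 16 19 21 24 27 30 33 37; ≤4: 1 1 2 3 5 6 9 11 15 18 23 27 34 39 47 54 64 72 84; ≤5: 1 1 2 3 5 7 10 13 18 23 30 37 47 57 70 84 101 119 141. r_5(18) = 141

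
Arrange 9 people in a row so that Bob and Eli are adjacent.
Treat as block: (9-1)! × 2! = 40320 × 2 = 80640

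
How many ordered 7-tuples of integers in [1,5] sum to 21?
Coefficient of x^21 in (x + x² + ... + x^5)^7. By inclusion-exclusion on dice exceeding 5: Σ_j (-1)^j C(7,j)·C(21-1-5j, 6) = C(7,0)·C(20,6) - C(7,1)·C(15,6) + C(7,2)·C(10,6) = 1·38760 - 7·5005 + 21·210 = 8135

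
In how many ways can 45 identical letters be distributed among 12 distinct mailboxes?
C(45+12-1, 12-1) = C(56, 11) = 148902215280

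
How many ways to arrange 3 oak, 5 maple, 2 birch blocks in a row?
10! / (3! × 5! × 2!) = 2520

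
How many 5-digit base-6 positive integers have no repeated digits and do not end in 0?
Last digit: 5 nonzero choices. First digit: 4 (nonzero, ≠last). Middle 3: P(4,3) = 24. Total = 480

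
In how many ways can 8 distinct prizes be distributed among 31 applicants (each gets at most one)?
P(31,8) = 31!/(31-8)! = 318073392000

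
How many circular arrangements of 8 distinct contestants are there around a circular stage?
Circular: fix one position, arrange the rest. (8-1)! = 5040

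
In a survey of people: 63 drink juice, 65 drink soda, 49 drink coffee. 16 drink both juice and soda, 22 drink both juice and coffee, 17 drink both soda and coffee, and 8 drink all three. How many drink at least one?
|A∪B∪C| = 63+65+49-16-22-17+8 = 130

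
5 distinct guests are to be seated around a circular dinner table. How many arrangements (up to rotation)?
Circular: fix one position, arrange the rest. (5-1)! = 24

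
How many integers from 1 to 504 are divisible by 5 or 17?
⌊504/5⌋ + ⌊504/17⌋ - ⌊504/85⌋ = 100 + 29 - 5 = 124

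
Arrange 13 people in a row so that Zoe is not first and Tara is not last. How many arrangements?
By inclusion-exclusion: 13! - 2×(13-1)! + (13-2)! = 6227020800 - 958003200 + 39916800 = 5308934400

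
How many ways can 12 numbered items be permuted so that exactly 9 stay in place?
Choose the 9 fixed points C(12,9) = 220, derange the rest: !3 = Σ_{j=0}^{3} (-1)^j·3!/j! = 6 - 6 + 3 - 1 = 2. Product = 220 × 2 = 440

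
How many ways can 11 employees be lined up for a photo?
11! = 39916800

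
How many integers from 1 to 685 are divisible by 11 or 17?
⌊685/11⌋ + ⌊685/17⌋ - ⌊685/187⌋ = 62 + 40 - 3 = 99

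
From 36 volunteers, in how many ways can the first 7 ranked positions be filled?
P(36,7) = 36!/(36-7)! = 42072307200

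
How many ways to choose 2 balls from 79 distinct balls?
C(79,2) = 79!/(2!×77!) = 3081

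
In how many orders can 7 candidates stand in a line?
7! = 5040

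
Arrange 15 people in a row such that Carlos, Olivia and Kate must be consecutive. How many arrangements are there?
Treat the 3 as one block: (15-3+1)! × 3! = 6227020800 × 6 = 37362124800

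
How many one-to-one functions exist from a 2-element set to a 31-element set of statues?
P(31,2) = 31!/(31-2)! = 930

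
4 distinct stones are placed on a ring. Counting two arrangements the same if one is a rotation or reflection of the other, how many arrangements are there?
(4-1)!/2 = 6/2 = 3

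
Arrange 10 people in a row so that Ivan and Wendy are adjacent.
Treat as block: (10-1)! × 2! = 362880 × 2 = 725760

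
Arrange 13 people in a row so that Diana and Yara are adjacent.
Treat as block: (13-1)! × 2! = 479001600 × 2 = 958003200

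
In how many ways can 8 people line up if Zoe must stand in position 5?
Fix one position: (8-1)! = 5040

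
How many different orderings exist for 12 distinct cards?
12! = 479001600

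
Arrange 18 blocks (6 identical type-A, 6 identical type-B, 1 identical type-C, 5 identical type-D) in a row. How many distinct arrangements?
18! / (6! × 6! × 1! × 5!) = 102918816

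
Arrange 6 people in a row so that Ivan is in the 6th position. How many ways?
Fix one position: (6-1)! = 120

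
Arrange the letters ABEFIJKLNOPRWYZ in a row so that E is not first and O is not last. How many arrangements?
By inclusion-exclusion: 15! - 2×(15-1)! + (15-2)! = 1307674368000 - 174356582400 + 6227020800 = 1139544806400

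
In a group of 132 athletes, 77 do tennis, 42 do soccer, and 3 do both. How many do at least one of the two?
|A∪B| = |A| + |B| - |A∩B| = 77 + 42 - 3 = 116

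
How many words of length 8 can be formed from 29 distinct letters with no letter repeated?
P(29,8) = 29!/(29-8)! = 173059286400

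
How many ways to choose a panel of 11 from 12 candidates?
C(12,11) = 12!/(11!×1!) = 12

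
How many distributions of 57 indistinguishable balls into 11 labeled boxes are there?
C(57+11-1, 11-1) = C(67, 10) = 247994680648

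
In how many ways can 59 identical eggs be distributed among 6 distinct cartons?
C(59+6-1, 6-1) = C(64, 5) = 7624512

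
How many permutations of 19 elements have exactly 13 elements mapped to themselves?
Choose the 13 fixed points C(19,13) = 27132, derange the rest: !6 = Σ_{j=0}^{6} (-1)^j·6!/j! = 720 - 720 + 360 - 120 + 30 - 6 + 1 = 265. Product = 27132 × 265 = 7189980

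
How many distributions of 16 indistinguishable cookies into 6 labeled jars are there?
C(16+6-1, 6-1) = C(21, 5) = 20349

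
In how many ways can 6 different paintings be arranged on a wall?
6! = 720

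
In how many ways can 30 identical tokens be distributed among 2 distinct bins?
C(30+2-1, 2-1) = C(31, 1) = 31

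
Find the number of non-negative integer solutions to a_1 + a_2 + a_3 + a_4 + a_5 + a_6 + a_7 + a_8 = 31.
C(31+8-1, 8-1) = C(38, 7) = 12620256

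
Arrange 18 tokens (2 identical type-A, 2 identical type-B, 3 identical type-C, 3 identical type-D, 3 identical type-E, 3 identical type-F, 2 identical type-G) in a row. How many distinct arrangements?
18! / (2! × 2! × 3! × 3! × 3! × 3! × 2!) = 617512896000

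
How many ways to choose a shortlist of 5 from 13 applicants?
C(13,5) = 13!/(5!×8!) = 1287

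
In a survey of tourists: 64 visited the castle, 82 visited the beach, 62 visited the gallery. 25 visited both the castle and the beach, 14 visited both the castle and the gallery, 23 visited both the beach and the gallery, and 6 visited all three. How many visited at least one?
|A∪B∪C| = 64+82+62-25-14-23+6 = 152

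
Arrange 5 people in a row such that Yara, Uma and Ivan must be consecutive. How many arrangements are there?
Treat the 3 as one block: (5-3+1)! × 3! = 6 × 6 = 36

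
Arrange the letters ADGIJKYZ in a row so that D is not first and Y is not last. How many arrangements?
By inclusion-exclusion: 8! - 2×(8-1)! + (8-2)! = 40320 - 10080 + 720 = 30960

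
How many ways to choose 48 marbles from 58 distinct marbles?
C(58,48) = 58!/(48!×10!) = 52179482355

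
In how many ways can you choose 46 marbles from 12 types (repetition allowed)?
C(46+12-1, 12-1) = C(57, 11) = 184509266760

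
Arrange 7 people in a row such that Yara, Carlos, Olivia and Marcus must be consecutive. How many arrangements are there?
Treat the 4 as one block: (7-4+1)! × 4! = 24 × 24 = 576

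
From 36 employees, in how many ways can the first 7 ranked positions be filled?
P(36,7) = 36!/(36-7)! = 42072307200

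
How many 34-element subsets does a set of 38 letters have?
C(38,34) = 38!/(34!×4!) = 73815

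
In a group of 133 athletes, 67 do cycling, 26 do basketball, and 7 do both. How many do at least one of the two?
|A∪B| = |A| + |B| - |A∩B| = 67 + 26 - 7 = 86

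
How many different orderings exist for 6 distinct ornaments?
6! = 720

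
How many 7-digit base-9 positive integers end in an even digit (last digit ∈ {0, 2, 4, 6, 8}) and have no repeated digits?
Last∈{0,2,4,6,8}. Last=0: 20160. Last nonzero: 4×7×P(7,5) = 70560. Total = 90720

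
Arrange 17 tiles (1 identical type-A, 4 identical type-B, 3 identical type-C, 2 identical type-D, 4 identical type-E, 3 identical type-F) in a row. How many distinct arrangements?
17! / (1! × 4! × 3! × 2! × 4! × 3!) = 8576568000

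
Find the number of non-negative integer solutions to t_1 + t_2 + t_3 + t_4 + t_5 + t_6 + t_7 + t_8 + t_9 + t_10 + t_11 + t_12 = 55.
C(55+12-1, 12-1) = C(66, 11) = 1074082795968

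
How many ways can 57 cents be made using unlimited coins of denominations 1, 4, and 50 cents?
Coefficient of x^57 in 1/(1-x^1) · 1/(1-x^4) · 1/(1-x^50). Case on j = number of 50-cent coins (j = 0..1); remainder r = 57 - 50j is made from {1,4} in ⌊r/4⌋+1 ways. r = 57, 7 → 15 + 2 = 17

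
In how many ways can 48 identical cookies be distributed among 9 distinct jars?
C(48+9-1, 9-1) = C(56, 8) = 1420494075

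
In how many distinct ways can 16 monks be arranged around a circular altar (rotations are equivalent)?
Circular: fix one position, arrange the rest. (16-1)! = 1307674368000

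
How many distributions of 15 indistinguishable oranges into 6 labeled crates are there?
C(15+6-1, 6-1) = C(20, 5) = 15504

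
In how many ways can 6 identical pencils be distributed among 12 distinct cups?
C(6+12-1, 12-1) = C(17, 11) = 12376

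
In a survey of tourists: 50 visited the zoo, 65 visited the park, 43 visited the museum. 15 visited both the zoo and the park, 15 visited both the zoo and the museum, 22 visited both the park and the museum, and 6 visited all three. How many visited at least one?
|A∪B∪C| = 50+65+43-15-15-22+6 = 112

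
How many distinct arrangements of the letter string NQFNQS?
6! / (1! × 2! × 2! × 1!) = 180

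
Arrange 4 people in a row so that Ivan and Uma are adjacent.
Treat as block: (4-1)! × 2! = 6 × 2 = 12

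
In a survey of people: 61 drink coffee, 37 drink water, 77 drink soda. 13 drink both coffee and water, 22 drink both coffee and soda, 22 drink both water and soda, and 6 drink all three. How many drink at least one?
|A∪B∪C| = 61+37+77-13-22-22+6 = 124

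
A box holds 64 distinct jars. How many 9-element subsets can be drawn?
C(64,9) = 64!/(9!×55!) = 27540584512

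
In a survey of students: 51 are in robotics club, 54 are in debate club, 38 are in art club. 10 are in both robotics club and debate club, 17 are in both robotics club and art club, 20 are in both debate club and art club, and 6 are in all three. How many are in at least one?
|A∪B∪C| = 51+54+38-10-17-20+6 = 102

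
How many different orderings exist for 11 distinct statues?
11! = 39916800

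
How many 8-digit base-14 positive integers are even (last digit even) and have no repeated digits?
Last∈{0,2,4,6,8,10,12}. Last=0: 8648640. Last nonzero: 6×12×P(12,6) = 47900160. Total = 56548800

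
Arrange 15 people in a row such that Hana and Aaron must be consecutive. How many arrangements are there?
Treat the 2 as one block: (15-2+1)! × 2! = 87178291200 × 2 = 174356582400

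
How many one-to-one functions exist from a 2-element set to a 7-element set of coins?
P(7,2) = 7!/(7-2)! = 42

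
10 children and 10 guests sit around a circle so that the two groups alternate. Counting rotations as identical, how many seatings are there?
Fix one of the children: (10-1)! ways for the remaining children, × 10! ways for the guests = 362880 × 3628800 = 1316818944000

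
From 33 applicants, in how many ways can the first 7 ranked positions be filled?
P(33,7) = 33!/(33-7)! = 21531121920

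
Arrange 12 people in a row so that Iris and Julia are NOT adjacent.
Total - adjacent = 12! - (12-1)!×2 = 479001600 - 79833600 = 399168000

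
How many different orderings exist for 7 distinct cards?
7! = 5040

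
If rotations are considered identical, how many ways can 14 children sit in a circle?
Circular: fix one position, arrange the rest. (14-1)! = 6227020800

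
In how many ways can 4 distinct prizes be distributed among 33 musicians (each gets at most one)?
P(33,4) = 33!/(33-4)! = 982080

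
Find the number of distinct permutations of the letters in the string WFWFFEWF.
8! / (1! × 3! × 4!) = 280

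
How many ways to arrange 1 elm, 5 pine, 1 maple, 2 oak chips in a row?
9! / (1! × 5! × 1! × 2!) = 1512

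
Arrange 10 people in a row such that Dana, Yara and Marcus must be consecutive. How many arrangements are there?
Treat the 3 as one block: (10-3+1)! × 3! = 40320 × 6 = 241920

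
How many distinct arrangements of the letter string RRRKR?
5! / (1! × 4!) = 5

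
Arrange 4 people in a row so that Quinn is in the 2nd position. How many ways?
Fix one position: (4-1)! = 6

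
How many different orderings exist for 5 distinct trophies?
5! = 120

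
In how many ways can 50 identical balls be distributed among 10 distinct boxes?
C(50+10-1, 10-1) = C(59, 9) = 12565671261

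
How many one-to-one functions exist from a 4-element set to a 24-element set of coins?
P(24,4) = 24!/(24-4)! = 255024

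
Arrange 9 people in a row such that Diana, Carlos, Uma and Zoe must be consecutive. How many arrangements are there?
Treat the 4 as one block: (9-4+1)! × 4! = 720 × 24 = 17280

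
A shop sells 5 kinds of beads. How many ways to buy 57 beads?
C(57+5-1, 5-1) = C(61, 4) = 521855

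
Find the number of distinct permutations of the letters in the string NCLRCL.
6! / (1! × 1! × 2! × 2!) = 180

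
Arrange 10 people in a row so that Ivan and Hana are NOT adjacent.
Total - adjacent = 10! - (10-1)!×2 = 3628800 - 725760 = 2903040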